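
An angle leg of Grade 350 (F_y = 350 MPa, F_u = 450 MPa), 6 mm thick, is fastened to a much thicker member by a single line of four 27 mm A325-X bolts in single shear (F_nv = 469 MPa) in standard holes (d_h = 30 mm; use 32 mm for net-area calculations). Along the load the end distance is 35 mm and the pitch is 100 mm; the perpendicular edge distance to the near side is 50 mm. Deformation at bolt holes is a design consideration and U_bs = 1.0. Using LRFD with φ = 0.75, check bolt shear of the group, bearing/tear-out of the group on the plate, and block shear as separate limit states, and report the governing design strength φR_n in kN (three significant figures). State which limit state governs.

340 kN (block shear governs)

Bolt shear: A_b = π·27²/4 = 572.6 mm²; R_n = 469 × 572.6 × 4 × 1 / 1000 = 1074 kN → 0.75 × 1074 = 806 kN.
Bearing: edge l_c = 20, r_n = 64.8 kN; interior l_c = 70, r_n = 175 kN; R_n = 64.8 + 3·175 = 589.7 kN → 442 kN.
Block shear: A_gv = 2010, A_nv = 1338, A_nt = 204 mm²; R_n = min(0.6F_uA_nv, 0.6F_yA_gv) + U_bs·F_u·A_nt = 453.1 kN → 340 kN.
Block shear governs: 340 kN.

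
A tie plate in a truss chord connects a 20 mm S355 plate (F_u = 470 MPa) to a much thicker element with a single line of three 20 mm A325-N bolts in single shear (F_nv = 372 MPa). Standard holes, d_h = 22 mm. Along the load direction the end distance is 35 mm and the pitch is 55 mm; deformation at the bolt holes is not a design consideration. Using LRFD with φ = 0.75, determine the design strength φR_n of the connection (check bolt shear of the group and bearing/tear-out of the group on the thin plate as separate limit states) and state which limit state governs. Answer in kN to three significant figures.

Bolt shear: A_b = π·20²/4 = 314.2 mm²; R_n = 372 × 314.2 × 3 × 1 / 1000 = 350.6 kN → 0.75 × 350.6 = 263 kN.
Bearing (1.5 l_c t F_u ≤ 3.0 d t F_u): upper limit = 3.0·20·20·470 / 1000 = 564 kN.
  Edge l_c = 35 − 22/2 = 24 → r_n = 338.4 kN; interior l_c = 55 − 22 = 33 → r_n = 465.3 kN.
  R_n,bearing = 1·338.4 + 2·465.3 = 1269 kN → 0.75 × 1269 = 952 kN.
Bolt shear governs: 263 kN.

263 kN (bolt shear governs)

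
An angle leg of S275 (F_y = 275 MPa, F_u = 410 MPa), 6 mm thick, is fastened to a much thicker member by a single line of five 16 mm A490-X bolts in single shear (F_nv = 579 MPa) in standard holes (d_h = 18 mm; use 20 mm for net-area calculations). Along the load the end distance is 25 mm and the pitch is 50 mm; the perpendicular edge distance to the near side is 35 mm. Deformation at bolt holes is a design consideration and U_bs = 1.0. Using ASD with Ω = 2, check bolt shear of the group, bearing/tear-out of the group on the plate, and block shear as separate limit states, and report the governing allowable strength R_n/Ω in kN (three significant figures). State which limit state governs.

130 kN (block shear governs)

Bolt shear: A_b = π·16²/4 = 201.1 mm²; R_n = 579 × 201.1 × 5 × 1 / 1000 = 582.1 kN → 582.1 / 2 = 291 kN.
Bearing: edge l_c = 16, r_n = 47.23 kN; interior l_c = 32, r_n = 94.46 kN; R_n = 47.23 + 4·94.46 = 425.1 kN → 213 kN.
Block shear: A_gv = 1350, A_nv = 810, A_nt = 150 mm²; R_n = min(0.6F_uA_nv, 0.6F_yA_gv) + U_bs·F_u·A_nt = 260.8 kN → 130 kN.
Block shear governs: 130 kN.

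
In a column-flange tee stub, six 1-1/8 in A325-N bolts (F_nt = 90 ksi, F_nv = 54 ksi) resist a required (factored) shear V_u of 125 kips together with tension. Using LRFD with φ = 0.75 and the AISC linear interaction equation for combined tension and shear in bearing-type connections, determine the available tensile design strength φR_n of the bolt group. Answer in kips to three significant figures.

A_b = π·1.125²/4 = 0.994 in²; f_rv = 125 / (6 × 0.994) = 20.96 ksi.
F'_nt = 1.3 F_nt − (F_nt / φF_nv) f_rv = 1.3·90 − (90/(0.75·54))·20.96 = 70.43 ksi, capped at F_nt → F'_nt = 70.43 ksi.
R_n = F'_nt · A_b · n = 70.43 × 0.994 × 6 = 420 kips.
Design strength φR_n = 0.75 × 420 = 315 kips.

315 kips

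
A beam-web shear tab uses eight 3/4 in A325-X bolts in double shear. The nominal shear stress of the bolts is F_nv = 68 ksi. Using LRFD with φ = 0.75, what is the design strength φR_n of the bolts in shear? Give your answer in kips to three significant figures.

360 kips

A_b = π × 0.75² / 4 = 0.4418 in².
R_n = F_nv · A_b · n · n_s = 68 × 0.4418 × 8 × 2 = 480.7 kips.
Design strength φR_n = 0.75 × 480.7 = 360 kips.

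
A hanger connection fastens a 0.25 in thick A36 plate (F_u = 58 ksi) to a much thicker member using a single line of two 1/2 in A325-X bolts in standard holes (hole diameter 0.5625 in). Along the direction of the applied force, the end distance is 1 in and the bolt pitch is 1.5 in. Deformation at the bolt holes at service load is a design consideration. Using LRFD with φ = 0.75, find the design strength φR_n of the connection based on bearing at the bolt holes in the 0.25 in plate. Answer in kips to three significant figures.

Per bolt r_n = 1.2 l_c t F_u ≤ 2.4 d t F_u; upper limit = 2.4 × 0.5 × 0.25 × 58 = 17.4 kips.
Edge bolt: l_c = 1 − 0.5625/2 = 0.7188 in → 1.2 × 0.7188 × 0.25 × 58 = 12.51 → r_n = 12.51 kips.
Interior bolts: l_c = 1.5 − 0.5625 = 0.9375 in → 1.2 × 0.9375 × 0.25 × 58 = 16.31 → r_n = 16.31 kips.
R_n = 1 × 12.51 + 1 × 16.31 = 28.82 kips.
Design strength φR_n = 0.75 × 28.82 = 21.6 kips.

21.6 kips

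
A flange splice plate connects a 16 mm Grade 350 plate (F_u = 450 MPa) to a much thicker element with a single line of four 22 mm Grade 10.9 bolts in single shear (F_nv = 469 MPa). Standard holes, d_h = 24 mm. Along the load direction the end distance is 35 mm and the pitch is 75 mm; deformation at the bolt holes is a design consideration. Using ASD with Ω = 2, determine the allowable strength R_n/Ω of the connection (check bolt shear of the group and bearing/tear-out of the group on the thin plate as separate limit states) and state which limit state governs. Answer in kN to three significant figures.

Bolt shear: A_b = π·22²/4 = 380.1 mm²; R_n = 469 × 380.1 × 4 × 1 / 1000 = 713.1 kN → 713.1 / 2 = 357 kN.
Bearing (1.2 l_c t F_u ≤ 2.4 d t F_u): upper limit = 2.4·22·16·450 / 1000 = 380.2 kN.
  Edge l_c = 35 − 24/2 = 23 → r_n = 198.7 kN; interior l_c = 75 − 24 = 51 → r_n = 380.2 kN.
  R_n,bearing = 1·198.7 + 3·380.2 = 1339 kN → 1339 / 2 = 670 kN.
Bolt shear governs: 357 kN.

357 kN (bolt shear governs)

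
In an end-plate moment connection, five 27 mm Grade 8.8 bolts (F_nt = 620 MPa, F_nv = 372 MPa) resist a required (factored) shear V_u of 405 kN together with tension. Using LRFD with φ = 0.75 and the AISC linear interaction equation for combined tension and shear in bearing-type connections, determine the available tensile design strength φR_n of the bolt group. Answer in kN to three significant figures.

A_b = π·27²/4 = 572.6 mm²; f_rv = 405 × 1000 / (5 × 572.6) = 141.5 MPa.
F'_nt = 1.3 F_nt − (F_nt / φF_nv) f_rv = 1.3·620 − (620/(0.75·372))·141.5 = 491.6 MPa, capped at F_nt → F'_nt = 491.6 MPa.
R_n = F'_nt · A_b · n = 491.6 × 572.6 × 5 / 1000 = 1407 kN.
Design strength φR_n = 0.75 × 1407 = 1060 kN.

1060 kN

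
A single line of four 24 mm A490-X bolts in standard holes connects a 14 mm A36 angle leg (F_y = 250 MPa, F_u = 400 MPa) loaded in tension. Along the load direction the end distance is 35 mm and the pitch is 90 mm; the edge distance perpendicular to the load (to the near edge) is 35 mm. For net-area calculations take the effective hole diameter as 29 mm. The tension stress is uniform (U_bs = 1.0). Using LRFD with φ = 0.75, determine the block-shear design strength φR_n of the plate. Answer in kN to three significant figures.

Shear plane L_v = 35 + 3·90 = 305 mm; A_gv = 305 × 14 = 4270 mm².
A_nv = (305 − 3.5·29) × 14 = 2849 mm².
A_nt = (35 − 0.5·29) × 14 = 287 mm².
0.6 F_u A_nv = 683.8 kN; 0.6 F_y A_gv = 640.5 kN → shear yielding governs the shear term.
R_n = 640.5 + 1.0 × 400 × 287 / 1000 = 755.3 kN.
Design strength φR_n = 0.75 × 755.3 = 566 kN.

566 kN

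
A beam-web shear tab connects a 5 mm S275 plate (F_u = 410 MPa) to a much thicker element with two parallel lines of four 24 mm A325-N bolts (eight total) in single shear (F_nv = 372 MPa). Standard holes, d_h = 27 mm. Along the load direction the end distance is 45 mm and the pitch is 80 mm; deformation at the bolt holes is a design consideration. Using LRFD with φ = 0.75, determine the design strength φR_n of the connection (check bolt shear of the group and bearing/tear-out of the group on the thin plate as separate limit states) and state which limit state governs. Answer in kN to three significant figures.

Bolt shear: A_b = π·24²/4 = 452.4 mm²; R_n = 372 × 452.4 × 8 × 1 / 1000 = 1346 kN → 0.75 × 1346 = 1010 kN.
Bearing (1.2 l_c t F_u ≤ 2.4 d t F_u): upper limit = 2.4·24·5·410 / 1000 = 118.1 kN.
  Edge l_c = 45 − 27/2 = 31.5 → r_n = 77.49 kN; interior l_c = 80 − 27 = 53 → r_n = 118.1 kN.
  R_n,bearing = 2·77.49 + 6·118.1 = 863.5 kN → 0.75 × 863.5 = 648 kN.
Bearing governs: 648 kN.

648 kN (bearing governs)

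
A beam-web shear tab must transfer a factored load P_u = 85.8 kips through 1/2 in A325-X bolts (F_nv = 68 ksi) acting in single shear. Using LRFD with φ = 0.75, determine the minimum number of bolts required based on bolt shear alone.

9 bolts

A_b = π·0.5²/4 = 0.1963 in².
Per-bolt design strength φR_n = 0.75 × 68 × 0.1963 × 1 = 10.01 kips.
n ≥ 85.8 / 10.01 = 8.568 → use 9 bolts.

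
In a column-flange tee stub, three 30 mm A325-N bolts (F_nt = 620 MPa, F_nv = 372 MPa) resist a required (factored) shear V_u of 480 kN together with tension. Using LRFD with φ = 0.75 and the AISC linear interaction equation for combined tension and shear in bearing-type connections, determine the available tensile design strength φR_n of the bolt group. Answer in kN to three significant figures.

482 kN

A_b = π·30²/4 = 706.9 mm²; f_rv = 480 × 1000 / (3 × 706.9) = 226.4 MPa.
F'_nt = 1.3 F_nt − (F_nt / φF_nv) f_rv = 1.3·620 − (620/(0.75·372))·226.4 = 303 MPa, capped at F_nt → F'_nt = 303 MPa.
R_n = F'_nt · A_b · n = 303 × 706.9 × 3 / 1000 = 642.5 kN.
Design strength φR_n = 0.75 × 642.5 = 482 kN.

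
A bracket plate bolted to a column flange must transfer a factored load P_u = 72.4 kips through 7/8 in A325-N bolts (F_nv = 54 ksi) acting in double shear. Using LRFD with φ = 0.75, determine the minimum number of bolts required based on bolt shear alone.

2 bolts

A_b = π·0.875²/4 = 0.6013 in².
Per-bolt design strength φR_n = 0.75 × 54 × 0.6013 × 2 = 48.71 kips.
n ≥ 72.4 / 48.71 = 1.486 → use 2 bolts.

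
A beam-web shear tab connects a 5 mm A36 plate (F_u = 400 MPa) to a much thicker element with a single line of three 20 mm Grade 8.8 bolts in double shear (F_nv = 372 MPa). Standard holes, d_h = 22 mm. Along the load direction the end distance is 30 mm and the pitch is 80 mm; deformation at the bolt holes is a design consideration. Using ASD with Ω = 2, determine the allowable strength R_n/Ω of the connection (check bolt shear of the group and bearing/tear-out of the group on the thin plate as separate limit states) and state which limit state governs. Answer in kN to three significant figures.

119 kN (bearing governs)

Bolt shear: A_b = π·20²/4 = 314.2 mm²; R_n = 372 × 314.2 × 3 × 2 / 1000 = 701.2 kN → 701.2 / 2 = 351 kN.
Bearing (1.2 l_c t F_u ≤ 2.4 d t F_u): upper limit = 2.4·20·5·400 / 1000 = 96 kN.
  Edge l_c = 30 − 22/2 = 19 → r_n = 45.6 kN; interior l_c = 80 − 22 = 58 → r_n = 96 kN.
  R_n,bearing = 1·45.6 + 2·96 = 237.6 kN → 237.6 / 2 = 119 kN.
Bearing governs: 119 kN.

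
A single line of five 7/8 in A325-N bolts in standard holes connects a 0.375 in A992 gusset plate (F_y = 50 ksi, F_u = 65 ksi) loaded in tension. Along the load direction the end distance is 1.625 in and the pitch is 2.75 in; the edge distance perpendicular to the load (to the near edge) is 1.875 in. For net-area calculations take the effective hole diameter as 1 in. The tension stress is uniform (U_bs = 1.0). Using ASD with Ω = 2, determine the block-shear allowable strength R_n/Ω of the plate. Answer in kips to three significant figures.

Shear plane L_v = 1.625 + 4·2.75 = 12.62 in; A_gv = 12.62 × 0.375 = 4.734 in².
A_nv = (12.62 − 4.5·1) × 0.375 = 3.047 in².
A_nt = (1.875 − 0.5·1) × 0.375 = 0.5156 in².
0.6 F_u A_nv = 118.8 kips; 0.6 F_y A_gv = 142 kips → shear rupture governs the shear term.
R_n = 118.8 + 1.0 × 65 × 0.5156 = 152.3 kips.
Allowable strength R_n/Ω = 152.3 / 2 = 76.2 kips.

76.2 kips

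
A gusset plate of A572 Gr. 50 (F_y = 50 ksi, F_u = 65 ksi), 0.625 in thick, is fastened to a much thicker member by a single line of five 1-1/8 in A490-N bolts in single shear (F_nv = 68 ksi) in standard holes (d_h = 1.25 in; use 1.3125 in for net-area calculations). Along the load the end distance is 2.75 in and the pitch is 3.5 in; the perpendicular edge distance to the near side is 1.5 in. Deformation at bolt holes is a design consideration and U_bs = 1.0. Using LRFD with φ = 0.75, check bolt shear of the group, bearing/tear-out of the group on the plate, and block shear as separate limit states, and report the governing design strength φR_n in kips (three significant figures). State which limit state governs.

Bolt shear: A_b = π·1.125²/4 = 0.994 in²; R_n = 68 × 0.994 × 5 × 1 = 338 kips → 0.75 × 338 = 253 kips.
Bearing: edge l_c = 2.125, r_n = 103.6 kips; interior l_c = 2.25, r_n = 109.7 kips; R_n = 103.6 + 4·109.7 = 542.3 kips → 407 kips.
Block shear: A_gv = 10.47, A_nv = 6.777, A_nt = 0.5273 in²; R_n = min(0.6F_uA_nv, 0.6F_yA_gv) + U_bs·F_u·A_nt = 298.6 kips → 224 kips.
Block shear governs: 224 kips.

224 kips (block shear governs)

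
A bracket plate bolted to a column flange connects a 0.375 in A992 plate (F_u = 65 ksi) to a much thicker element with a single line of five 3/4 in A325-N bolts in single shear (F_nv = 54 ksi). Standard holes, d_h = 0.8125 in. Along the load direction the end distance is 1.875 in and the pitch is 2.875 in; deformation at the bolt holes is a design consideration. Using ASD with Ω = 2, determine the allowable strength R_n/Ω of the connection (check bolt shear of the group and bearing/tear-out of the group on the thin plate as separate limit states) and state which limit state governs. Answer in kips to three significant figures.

59.6 kips (bolt shear governs)

Bolt shear: A_b = π·0.75²/4 = 0.4418 in²; R_n = 54 × 0.4418 × 5 × 1 = 119.3 kips → 119.3 / 2 = 59.6 kips.
Bearing (1.2 l_c t F_u ≤ 2.4 d t F_u): upper limit = 2.4·0.75·0.375·65 = 43.87 kips.
  Edge l_c = 1.875 − 0.8125/2 = 1.469 → r_n = 42.96 kips; interior l_c = 2.875 − 0.8125 = 2.062 → r_n = 43.87 kips.
  R_n,bearing = 1·42.96 + 4·43.87 = 218.5 kips → 218.5 / 2 = 109 kips.
Bolt shear governs: 59.6 kips.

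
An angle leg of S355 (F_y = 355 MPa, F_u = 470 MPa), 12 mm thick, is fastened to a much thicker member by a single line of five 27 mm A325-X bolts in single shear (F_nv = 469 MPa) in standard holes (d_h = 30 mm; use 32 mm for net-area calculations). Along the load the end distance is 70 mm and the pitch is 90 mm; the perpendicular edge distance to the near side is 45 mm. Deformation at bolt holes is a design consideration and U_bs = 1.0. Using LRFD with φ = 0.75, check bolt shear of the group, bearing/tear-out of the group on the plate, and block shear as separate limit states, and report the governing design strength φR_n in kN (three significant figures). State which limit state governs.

Bolt shear: A_b = π·27²/4 = 572.6 mm²; R_n = 469 × 572.6 × 5 × 1 / 1000 = 1343 kN → 0.75 × 1343 = 1010 kN.
Bearing: edge l_c = 55, r_n = 365.5 kN; interior l_c = 60, r_n = 365.5 kN; R_n = 365.5 + 4·365.5 = 1827 kN → 1370 kN.
Block shear: A_gv = 5160, A_nv = 3432, A_nt = 348 mm²; R_n = min(0.6F_uA_nv, 0.6F_yA_gv) + U_bs·F_u·A_nt = 1131 kN → 849 kN.
Block shear governs: 849 kN.

849 kN (block shear governs)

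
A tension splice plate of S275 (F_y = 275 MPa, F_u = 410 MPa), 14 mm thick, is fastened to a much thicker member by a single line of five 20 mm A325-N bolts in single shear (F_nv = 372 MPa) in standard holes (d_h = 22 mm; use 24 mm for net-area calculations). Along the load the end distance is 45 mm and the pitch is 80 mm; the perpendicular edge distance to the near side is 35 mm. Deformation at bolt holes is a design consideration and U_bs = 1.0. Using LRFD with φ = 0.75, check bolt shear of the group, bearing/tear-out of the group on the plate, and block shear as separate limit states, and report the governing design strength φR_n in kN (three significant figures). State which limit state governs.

438 kN (bolt shear governs)

Bolt shear: A_b = π·20²/4 = 314.2 mm²; R_n = 372 × 314.2 × 5 × 1 / 1000 = 584.3 kN → 0.75 × 584.3 = 438 kN.
Bearing: edge l_c = 34, r_n = 234.2 kN; interior l_c = 58, r_n = 275.5 kN; R_n = 234.2 + 4·275.5 = 1336 kN → 1000 kN.
Block shear: A_gv = 5110, A_nv = 3598, A_nt = 322 mm²; R_n = min(0.6F_uA_nv, 0.6F_yA_gv) + U_bs·F_u·A_nt = 975.2 kN → 731 kN.
Bolt shear governs: 438 kN.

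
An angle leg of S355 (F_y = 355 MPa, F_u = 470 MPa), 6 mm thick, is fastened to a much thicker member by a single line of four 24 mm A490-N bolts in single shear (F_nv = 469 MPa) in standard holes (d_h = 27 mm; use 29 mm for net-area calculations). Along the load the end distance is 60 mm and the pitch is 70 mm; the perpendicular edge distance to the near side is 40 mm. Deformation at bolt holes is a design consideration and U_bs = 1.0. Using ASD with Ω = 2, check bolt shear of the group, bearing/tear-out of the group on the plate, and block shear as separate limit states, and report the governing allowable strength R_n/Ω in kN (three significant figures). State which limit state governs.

Bolt shear: A_b = π·24²/4 = 452.4 mm²; R_n = 469 × 452.4 × 4 × 1 / 1000 = 848.7 kN → 848.7 / 2 = 424 kN.
Bearing: edge l_c = 46.5, r_n = 157.4 kN; interior l_c = 43, r_n = 145.5 kN; R_n = 157.4 + 3·145.5 = 593.9 kN → 297 kN.
Block shear: A_gv = 1620, A_nv = 1011, A_nt = 153 mm²; R_n = min(0.6F_uA_nv, 0.6F_yA_gv) + U_bs·F_u·A_nt = 357 kN → 179 kN.
Block shear governs: 179 kN.

179 kN (block shear governs)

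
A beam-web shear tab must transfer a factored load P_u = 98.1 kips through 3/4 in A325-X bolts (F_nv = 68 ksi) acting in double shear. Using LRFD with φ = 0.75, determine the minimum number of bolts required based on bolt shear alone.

A_b = π·0.75²/4 = 0.4418 in².
Per-bolt design strength φR_n = 0.75 × 68 × 0.4418 × 2 = 45.06 kips.
n ≥ 98.1 / 45.06 = 2.177 → use 3 bolts.

3 bolts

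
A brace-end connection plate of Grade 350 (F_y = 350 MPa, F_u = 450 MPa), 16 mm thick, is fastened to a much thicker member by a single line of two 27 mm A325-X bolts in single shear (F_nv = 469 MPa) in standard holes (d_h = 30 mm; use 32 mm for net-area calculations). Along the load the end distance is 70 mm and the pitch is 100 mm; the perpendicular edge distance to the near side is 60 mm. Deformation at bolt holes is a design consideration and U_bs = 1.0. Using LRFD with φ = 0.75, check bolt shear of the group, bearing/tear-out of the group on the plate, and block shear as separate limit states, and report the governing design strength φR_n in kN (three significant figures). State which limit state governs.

403 kN (bolt shear governs)

Bolt shear: A_b = π·27²/4 = 572.6 mm²; R_n = 469 × 572.6 × 2 × 1 / 1000 = 537.1 kN → 0.75 × 537.1 = 403 kN.
Bearing: edge l_c = 55, r_n = 466.6 kN; interior l_c = 70, r_n = 466.6 kN; R_n = 466.6 + 1·466.6 = 933.1 kN → 700 kN.
Block shear: A_gv = 2720, A_nv = 1952, A_nt = 704 mm²; R_n = min(0.6F_uA_nv, 0.6F_yA_gv) + U_bs·F_u·A_nt = 843.8 kN → 633 kN.
Bolt shear governs: 403 kN.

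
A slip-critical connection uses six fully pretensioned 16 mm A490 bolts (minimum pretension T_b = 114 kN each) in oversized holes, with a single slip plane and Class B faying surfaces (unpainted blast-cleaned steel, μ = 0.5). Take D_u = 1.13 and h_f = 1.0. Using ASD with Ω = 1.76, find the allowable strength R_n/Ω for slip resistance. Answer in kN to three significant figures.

R_n = μ · D_u · h_f · T_b · n_s · n_b = 0.5 × 1.13 × 1.0 × 114 × 1 × 6 = 386.5 kN.
Allowable strength R_n/Ω = 386.5 / 1.76 = 220 kN.

220 kN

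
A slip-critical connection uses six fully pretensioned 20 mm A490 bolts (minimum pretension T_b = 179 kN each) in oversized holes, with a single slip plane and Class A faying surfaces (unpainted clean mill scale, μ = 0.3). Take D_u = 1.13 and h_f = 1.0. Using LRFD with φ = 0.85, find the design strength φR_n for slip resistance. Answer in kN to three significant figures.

309 kN

R_n = μ · D_u · h_f · T_b · n_s · n_b = 0.3 × 1.13 × 1.0 × 179 × 1 × 6 = 364.1 kN.
Design strength φR_n = 0.85 × 364.1 = 309 kN.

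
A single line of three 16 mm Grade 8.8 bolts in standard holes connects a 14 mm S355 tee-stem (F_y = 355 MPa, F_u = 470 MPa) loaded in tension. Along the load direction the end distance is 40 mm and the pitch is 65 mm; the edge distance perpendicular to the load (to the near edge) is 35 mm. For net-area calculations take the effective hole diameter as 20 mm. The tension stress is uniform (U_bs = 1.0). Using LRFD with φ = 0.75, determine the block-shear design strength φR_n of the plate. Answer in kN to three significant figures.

479 kN

Shear plane L_v = 40 + 2·65 = 170 mm; A_gv = 170 × 14 = 2380 mm².
A_nv = (170 − 2.5·20) × 14 = 1680 mm².
A_nt = (35 − 0.5·20) × 14 = 350 mm².
0.6 F_u A_nv = 473.8 kN; 0.6 F_y A_gv = 506.9 kN → shear rupture governs the shear term.
R_n = 473.8 + 1.0 × 470 × 350 / 1000 = 638.3 kN.
Design strength φR_n = 0.75 × 638.3 = 479 kN.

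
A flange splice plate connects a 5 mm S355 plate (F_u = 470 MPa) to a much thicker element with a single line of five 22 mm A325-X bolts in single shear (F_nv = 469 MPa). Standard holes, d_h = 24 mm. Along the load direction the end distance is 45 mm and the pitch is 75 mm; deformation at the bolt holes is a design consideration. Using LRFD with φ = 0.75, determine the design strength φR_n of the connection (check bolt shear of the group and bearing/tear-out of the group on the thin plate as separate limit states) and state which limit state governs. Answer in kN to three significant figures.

Bolt shear: A_b = π·22²/4 = 380.1 mm²; R_n = 469 × 380.1 × 5 × 1 / 1000 = 891.4 kN → 0.75 × 891.4 = 669 kN.
Bearing (1.2 l_c t F_u ≤ 2.4 d t F_u): upper limit = 2.4·22·5·470 / 1000 = 124.1 kN.
  Edge l_c = 45 − 24/2 = 33 → r_n = 93.06 kN; interior l_c = 75 − 24 = 51 → r_n = 124.1 kN.
  R_n,bearing = 1·93.06 + 4·124.1 = 589.4 kN → 0.75 × 589.4 = 442 kN.
Bearing governs: 442 kN.

442 kN (bearing governs)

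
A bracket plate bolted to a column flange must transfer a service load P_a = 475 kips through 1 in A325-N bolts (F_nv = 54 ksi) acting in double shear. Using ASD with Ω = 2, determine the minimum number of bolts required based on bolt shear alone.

12 bolts

A_b = π·1²/4 = 0.7854 in².
Per-bolt allowable strength R_n/Ω = 54 × 0.7854 × 2 / 2 = 42.41 kips.
n ≥ 475 / 42.41 = 11.2 → use 12 bolts.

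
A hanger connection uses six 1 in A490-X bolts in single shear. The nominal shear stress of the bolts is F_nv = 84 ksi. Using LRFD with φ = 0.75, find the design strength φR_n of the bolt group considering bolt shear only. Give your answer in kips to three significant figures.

297 kips

A_b = π × 1² / 4 = 0.7854 in².
R_n = F_nv · A_b · n · n_s = 84 × 0.7854 × 6 × 1 = 395.8 kips.
Design strength φR_n = 0.75 × 395.8 = 297 kips.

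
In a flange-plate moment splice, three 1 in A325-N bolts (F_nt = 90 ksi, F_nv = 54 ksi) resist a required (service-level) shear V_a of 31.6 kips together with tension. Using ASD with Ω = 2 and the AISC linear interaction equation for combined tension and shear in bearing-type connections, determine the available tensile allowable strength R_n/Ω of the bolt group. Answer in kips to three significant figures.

A_b = π·1²/4 = 0.7854 in²; f_rv = 31.6 / (3 × 0.7854) = 13.41 ksi.
F'_nt = 1.3 F_nt − (Ω F_nt / F_nv) f_rv = 1.3·90 − (2·90/54)·13.41 = 72.3 ksi, capped at F_nt → F'_nt = 72.3 ksi.
R_n = F'_nt · A_b · n = 72.3 × 0.7854 × 3 = 170.3 kips.
Allowable strength R_n/Ω = 170.3 / 2 = 85.2 kips.

85.2 kips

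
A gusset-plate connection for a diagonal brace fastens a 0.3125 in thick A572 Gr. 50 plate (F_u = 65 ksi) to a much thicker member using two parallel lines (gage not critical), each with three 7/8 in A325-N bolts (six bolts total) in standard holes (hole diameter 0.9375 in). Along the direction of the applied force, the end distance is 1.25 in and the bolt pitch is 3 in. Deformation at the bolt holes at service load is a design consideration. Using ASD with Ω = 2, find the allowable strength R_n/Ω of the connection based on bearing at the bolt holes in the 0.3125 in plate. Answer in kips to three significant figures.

Per bolt r_n = 1.2 l_c t F_u ≤ 2.4 d t F_u; upper limit = 2.4 × 0.875 × 0.3125 × 65 = 42.66 kips.
Edge bolt: l_c = 1.25 − 0.9375/2 = 0.7812 in → 1.2 × 0.7812 × 0.3125 × 65 = 19.04 → r_n = 19.04 kips.
Interior bolts: l_c = 3 − 0.9375 = 2.062 in → 1.2 × 2.062 × 0.3125 × 65 = 50.27 → r_n = 42.66 kips.
R_n = 2 × 19.04 + 4 × 42.66 = 208.7 kips.
Allowable strength R_n/Ω = 208.7 / 2 = 104 kips.

104 kips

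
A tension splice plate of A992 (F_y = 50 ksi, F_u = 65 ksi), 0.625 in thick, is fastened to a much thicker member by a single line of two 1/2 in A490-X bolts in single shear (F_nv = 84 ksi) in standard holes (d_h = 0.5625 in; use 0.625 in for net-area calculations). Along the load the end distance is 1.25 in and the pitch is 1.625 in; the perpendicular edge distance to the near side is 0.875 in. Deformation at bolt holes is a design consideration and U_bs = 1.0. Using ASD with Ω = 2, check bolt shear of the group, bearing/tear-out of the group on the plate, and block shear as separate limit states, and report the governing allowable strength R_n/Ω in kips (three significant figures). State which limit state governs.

16.5 kips (bolt shear governs)

Bolt shear: A_b = π·0.5²/4 = 0.1963 in²; R_n = 84 × 0.1963 × 2 × 1 = 32.99 kips → 32.99 / 2 = 16.5 kips.
Bearing: edge l_c = 0.9688, r_n = 47.23 kips; interior l_c = 1.062, r_n = 48.75 kips; R_n = 47.23 + 1·48.75 = 95.98 kips → 48 kips.
Block shear: A_gv = 1.797, A_nv = 1.211, A_nt = 0.3516 in²; R_n = min(0.6F_uA_nv, 0.6F_yA_gv) + U_bs·F_u·A_nt = 70.08 kips → 35 kips.
Bolt shear governs: 16.5 kips.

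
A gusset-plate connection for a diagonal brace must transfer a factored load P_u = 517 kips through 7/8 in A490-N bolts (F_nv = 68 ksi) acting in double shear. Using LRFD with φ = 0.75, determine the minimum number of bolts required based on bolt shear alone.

9 bolts

A_b = π·0.875²/4 = 0.6013 in².
Per-bolt design strength φR_n = 0.75 × 68 × 0.6013 × 2 = 61.33 kips.
n ≥ 517 / 61.33 = 8.429 → use 9 bolts.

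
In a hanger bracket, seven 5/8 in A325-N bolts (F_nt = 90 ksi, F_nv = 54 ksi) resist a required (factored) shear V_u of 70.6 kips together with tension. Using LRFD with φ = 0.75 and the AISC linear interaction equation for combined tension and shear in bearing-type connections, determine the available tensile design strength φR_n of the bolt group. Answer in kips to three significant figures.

70.8 kips

A_b = π·0.625²/4 = 0.3068 in²; f_rv = 70.6 / (7 × 0.3068) = 32.87 ksi.
F'_nt = 1.3 F_nt − (F_nt / φF_nv) f_rv = 1.3·90 − (90/(0.75·54))·32.87 = 43.95 ksi, capped at F_nt → F'_nt = 43.95 ksi.
R_n = F'_nt · A_b · n = 43.95 × 0.3068 × 7 = 94.38 kips.
Design strength φR_n = 0.75 × 94.38 = 70.8 kips.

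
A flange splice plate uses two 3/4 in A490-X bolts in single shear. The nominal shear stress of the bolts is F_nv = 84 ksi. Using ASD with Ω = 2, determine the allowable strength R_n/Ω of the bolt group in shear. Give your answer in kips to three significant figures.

37.1 kips

A_b = π × 0.75² / 4 = 0.4418 in².
R_n = F_nv · A_b · n · n_s = 84 × 0.4418 × 2 × 1 = 74.22 kips.
Allowable strength R_n/Ω = 74.22 / 2 = 37.1 kips.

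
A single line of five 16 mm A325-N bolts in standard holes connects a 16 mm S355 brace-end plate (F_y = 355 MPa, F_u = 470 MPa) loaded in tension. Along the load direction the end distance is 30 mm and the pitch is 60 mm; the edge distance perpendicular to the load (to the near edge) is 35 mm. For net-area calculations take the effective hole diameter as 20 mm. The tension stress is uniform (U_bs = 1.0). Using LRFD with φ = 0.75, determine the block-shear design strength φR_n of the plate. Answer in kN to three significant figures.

Shear plane L_v = 30 + 4·60 = 270 mm; A_gv = 270 × 16 = 4320 mm².
A_nv = (270 − 4.5·20) × 16 = 2880 mm².
A_nt = (35 − 0.5·20) × 16 = 400 mm².
0.6 F_u A_nv = 812.2 kN; 0.6 F_y A_gv = 920.2 kN → shear rupture governs the shear term.
R_n = 812.2 + 1.0 × 470 × 400 / 1000 = 1000 kN.
Design strength φR_n = 0.75 × 1000 = 750 kN.

750 kN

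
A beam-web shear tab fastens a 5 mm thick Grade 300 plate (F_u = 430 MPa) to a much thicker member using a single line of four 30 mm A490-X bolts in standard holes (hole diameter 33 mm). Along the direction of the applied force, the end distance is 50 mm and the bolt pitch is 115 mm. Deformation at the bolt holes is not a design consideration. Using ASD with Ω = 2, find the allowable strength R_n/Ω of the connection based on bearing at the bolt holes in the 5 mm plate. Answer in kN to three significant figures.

344 kN

Per bolt r_n = 1.5 l_c t F_u ≤ 3.0 d t F_u; upper limit = 3.0 × 30 × 5 × 430 / 1000 = 193.5 kN.
Edge bolt: l_c = 50 − 33/2 = 33.5 mm → 1.5 × 33.5 × 5 × 430 / 1000 = 108 → r_n = 108 kN.
Interior bolts: l_c = 115 − 33 = 82 mm → 1.5 × 82 × 5 × 430 / 1000 = 264.4 → r_n = 193.5 kN.
R_n = 1 × 108 + 3 × 193.5 = 688.5 kN.
Allowable strength R_n/Ω = 688.5 / 2 = 344 kN.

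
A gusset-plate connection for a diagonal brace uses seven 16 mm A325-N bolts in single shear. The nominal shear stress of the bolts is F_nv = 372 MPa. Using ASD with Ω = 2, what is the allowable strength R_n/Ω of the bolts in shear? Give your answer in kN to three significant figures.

A_b = π × 16² / 4 = 201.1 mm².
R_n = F_nv · A_b · n · n_s = 372 × 201.1 × 7 × 1 / 1000 = 523.6 kN.
Allowable strength R_n/Ω = 523.6 / 2 = 262 kN.

262 kN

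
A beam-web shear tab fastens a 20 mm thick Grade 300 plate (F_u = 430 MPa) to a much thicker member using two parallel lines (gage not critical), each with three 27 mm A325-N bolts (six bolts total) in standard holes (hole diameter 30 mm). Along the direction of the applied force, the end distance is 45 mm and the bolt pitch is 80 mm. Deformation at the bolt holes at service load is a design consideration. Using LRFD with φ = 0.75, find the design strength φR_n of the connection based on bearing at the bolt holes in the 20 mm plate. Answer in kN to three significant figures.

2010 kN

Per bolt r_n = 1.2 l_c t F_u ≤ 2.4 d t F_u; upper limit = 2.4 × 27 × 20 × 430 / 1000 = 557.3 kN.
Edge bolt: l_c = 45 − 30/2 = 30 mm → 1.2 × 30 × 20 × 430 / 1000 = 309.6 → r_n = 309.6 kN.
Interior bolts: l_c = 80 − 30 = 50 mm → 1.2 × 50 × 20 × 430 / 1000 = 516 → r_n = 516 kN.
R_n = 2 × 309.6 + 4 × 516 = 2683 kN.
Design strength φR_n = 0.75 × 2683 = 2010 kN.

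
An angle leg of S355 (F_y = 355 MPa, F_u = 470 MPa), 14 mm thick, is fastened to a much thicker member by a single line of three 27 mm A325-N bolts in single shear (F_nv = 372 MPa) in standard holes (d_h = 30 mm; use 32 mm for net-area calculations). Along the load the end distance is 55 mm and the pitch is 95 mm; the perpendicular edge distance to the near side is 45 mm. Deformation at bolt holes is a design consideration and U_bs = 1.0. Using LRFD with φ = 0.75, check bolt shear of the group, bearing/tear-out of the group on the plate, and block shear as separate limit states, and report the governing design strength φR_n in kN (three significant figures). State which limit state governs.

479 kN (bolt shear governs)

Bolt shear: A_b = π·27²/4 = 572.6 mm²; R_n = 372 × 572.6 × 3 × 1 / 1000 = 639 kN → 0.75 × 639 = 479 kN.
Bearing: edge l_c = 40, r_n = 315.8 kN; interior l_c = 65, r_n = 426.4 kN; R_n = 315.8 + 2·426.4 = 1169 kN → 876 kN.
Block shear: A_gv = 3430, A_nv = 2310, A_nt = 406 mm²; R_n = min(0.6F_uA_nv, 0.6F_yA_gv) + U_bs·F_u·A_nt = 842.2 kN → 632 kN.
Bolt shear governs: 479 kN.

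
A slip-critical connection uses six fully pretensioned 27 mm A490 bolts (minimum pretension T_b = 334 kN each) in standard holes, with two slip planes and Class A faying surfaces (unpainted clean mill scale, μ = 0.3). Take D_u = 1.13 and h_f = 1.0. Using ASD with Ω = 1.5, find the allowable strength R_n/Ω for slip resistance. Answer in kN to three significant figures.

906 kN

R_n = μ · D_u · h_f · T_b · n_s · n_b = 0.3 × 1.13 × 1.0 × 334 × 2 × 6 = 1359 kN.
Allowable strength R_n/Ω = 1359 / 1.5 = 906 kN.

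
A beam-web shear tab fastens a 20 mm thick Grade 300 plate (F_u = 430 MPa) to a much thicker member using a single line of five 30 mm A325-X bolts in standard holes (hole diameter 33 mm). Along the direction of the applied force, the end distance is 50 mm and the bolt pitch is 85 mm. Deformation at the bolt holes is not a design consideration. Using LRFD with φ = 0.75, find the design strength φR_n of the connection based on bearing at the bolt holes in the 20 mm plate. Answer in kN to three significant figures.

Per bolt r_n = 1.5 l_c t F_u ≤ 3.0 d t F_u; upper limit = 3.0 × 30 × 20 × 430 / 1000 = 774 kN.
Edge bolt: l_c = 50 − 33/2 = 33.5 mm → 1.5 × 33.5 × 20 × 430 / 1000 = 432.2 → r_n = 432.2 kN.
Interior bolts: l_c = 85 − 33 = 52 mm → 1.5 × 52 × 20 × 430 / 1000 = 670.8 → r_n = 670.8 kN.
R_n = 1 × 432.2 + 4 × 670.8 = 3115 kN.
Design strength φR_n = 0.75 × 3115 = 2340 kN.

2340 kN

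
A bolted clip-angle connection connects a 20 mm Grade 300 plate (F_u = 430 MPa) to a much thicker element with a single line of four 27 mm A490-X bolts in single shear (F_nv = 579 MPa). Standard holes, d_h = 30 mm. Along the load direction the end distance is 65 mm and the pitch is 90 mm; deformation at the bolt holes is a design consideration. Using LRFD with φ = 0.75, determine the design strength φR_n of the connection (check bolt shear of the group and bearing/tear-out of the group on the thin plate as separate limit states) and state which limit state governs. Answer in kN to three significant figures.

995 kN (bolt shear governs)

Bolt shear: A_b = π·27²/4 = 572.6 mm²; R_n = 579 × 572.6 × 4 × 1 / 1000 = 1326 kN → 0.75 × 1326 = 995 kN.
Bearing (1.2 l_c t F_u ≤ 2.4 d t F_u): upper limit = 2.4·27·20·430 / 1000 = 557.3 kN.
  Edge l_c = 65 − 30/2 = 50 → r_n = 516 kN; interior l_c = 90 − 30 = 60 → r_n = 557.3 kN.
  R_n,bearing = 1·516 + 3·557.3 = 2188 kN → 0.75 × 2188 = 1640 kN.
Bolt shear governs: 995 kN.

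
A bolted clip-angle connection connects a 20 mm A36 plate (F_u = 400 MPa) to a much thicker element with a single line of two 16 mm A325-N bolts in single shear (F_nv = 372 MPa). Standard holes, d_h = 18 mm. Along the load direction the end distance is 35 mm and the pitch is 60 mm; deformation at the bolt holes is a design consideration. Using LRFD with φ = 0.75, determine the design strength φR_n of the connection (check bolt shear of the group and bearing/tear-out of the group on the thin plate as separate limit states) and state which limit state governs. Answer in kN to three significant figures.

112 kN (bolt shear governs)

Bolt shear: A_b = π·16²/4 = 201.1 mm²; R_n = 372 × 201.1 × 2 × 1 / 1000 = 149.6 kN → 0.75 × 149.6 = 112 kN.
Bearing (1.2 l_c t F_u ≤ 2.4 d t F_u): upper limit = 2.4·16·20·400 / 1000 = 307.2 kN.
  Edge l_c = 35 − 18/2 = 26 → r_n = 249.6 kN; interior l_c = 60 − 18 = 42 → r_n = 307.2 kN.
  R_n,bearing = 1·249.6 + 1·307.2 = 556.8 kN → 0.75 × 556.8 = 418 kN.
Bolt shear governs: 112 kN.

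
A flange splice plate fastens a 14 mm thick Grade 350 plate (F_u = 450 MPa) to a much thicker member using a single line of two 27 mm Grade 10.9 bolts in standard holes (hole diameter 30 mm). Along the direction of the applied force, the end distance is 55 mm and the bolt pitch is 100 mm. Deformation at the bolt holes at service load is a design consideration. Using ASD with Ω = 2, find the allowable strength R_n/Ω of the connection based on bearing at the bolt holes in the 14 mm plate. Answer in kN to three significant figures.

355 kN

Per bolt r_n = 1.2 l_c t F_u ≤ 2.4 d t F_u; upper limit = 2.4 × 27 × 14 × 450 / 1000 = 408.2 kN.
Edge bolt: l_c = 55 − 30/2 = 40 mm → 1.2 × 40 × 14 × 450 / 1000 = 302.4 → r_n = 302.4 kN.
Interior bolts: l_c = 100 − 30 = 70 mm → 1.2 × 70 × 14 × 450 / 1000 = 529.2 → r_n = 408.2 kN.
R_n = 1 × 302.4 + 1 × 408.2 = 710.6 kN.
Allowable strength R_n/Ω = 710.6 / 2 = 355 kN.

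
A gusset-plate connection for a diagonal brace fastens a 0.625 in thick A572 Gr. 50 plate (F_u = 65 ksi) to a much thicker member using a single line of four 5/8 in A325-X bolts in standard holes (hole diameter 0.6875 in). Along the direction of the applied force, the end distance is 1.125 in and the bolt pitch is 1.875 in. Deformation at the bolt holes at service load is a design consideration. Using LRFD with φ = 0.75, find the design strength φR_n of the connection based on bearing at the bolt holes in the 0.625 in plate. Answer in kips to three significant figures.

Per bolt r_n = 1.2 l_c t F_u ≤ 2.4 d t F_u; upper limit = 2.4 × 0.625 × 0.625 × 65 = 60.94 kips.
Edge bolt: l_c = 1.125 − 0.6875/2 = 0.7812 in → 1.2 × 0.7812 × 0.625 × 65 = 38.09 → r_n = 38.09 kips.
Interior bolts: l_c = 1.875 − 0.6875 = 1.188 in → 1.2 × 1.188 × 0.625 × 65 = 57.89 → r_n = 57.89 kips.
R_n = 1 × 38.09 + 3 × 57.89 = 211.8 kips.
Design strength φR_n = 0.75 × 211.8 = 159 kips.

159 kips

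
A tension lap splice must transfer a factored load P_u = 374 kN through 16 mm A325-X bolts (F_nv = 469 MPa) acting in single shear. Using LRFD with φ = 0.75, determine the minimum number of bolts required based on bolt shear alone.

A_b = π·16²/4 = 201.1 mm².
Per-bolt design strength φR_n = 0.75 × 469 × 201.1 × 1 / 1000 = 70.72 kN.
n ≥ 374 / 70.72 = 5.288 → use 6 bolts.

6 bolts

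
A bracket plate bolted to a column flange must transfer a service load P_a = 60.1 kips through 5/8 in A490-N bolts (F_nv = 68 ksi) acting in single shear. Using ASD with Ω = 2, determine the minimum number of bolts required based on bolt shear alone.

A_b = π·0.625²/4 = 0.3068 in².
Per-bolt allowable strength R_n/Ω = 68 × 0.3068 × 1 / 2 = 10.43 kips.
n ≥ 60.1 / 10.43 = 5.762 → use 6 bolts.

6 bolts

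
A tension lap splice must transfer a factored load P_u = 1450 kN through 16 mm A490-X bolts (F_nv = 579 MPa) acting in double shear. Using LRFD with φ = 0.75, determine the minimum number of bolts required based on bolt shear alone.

9 bolts

A_b = π·16²/4 = 201.1 mm².
Per-bolt design strength φR_n = 0.75 × 579 × 201.1 × 2 / 1000 = 174.6 kN.
n ≥ 1450 / 174.6 = 8.304 → use 9 bolts.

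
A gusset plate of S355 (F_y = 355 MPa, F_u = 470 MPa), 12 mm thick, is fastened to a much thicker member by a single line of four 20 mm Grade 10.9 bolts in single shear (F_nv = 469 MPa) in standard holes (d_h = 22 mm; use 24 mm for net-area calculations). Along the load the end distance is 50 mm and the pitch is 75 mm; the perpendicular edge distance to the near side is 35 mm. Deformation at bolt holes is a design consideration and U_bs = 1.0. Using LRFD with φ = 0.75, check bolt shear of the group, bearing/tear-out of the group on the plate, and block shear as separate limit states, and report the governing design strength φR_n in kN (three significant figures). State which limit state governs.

Bolt shear: A_b = π·20²/4 = 314.2 mm²; R_n = 469 × 314.2 × 4 × 1 / 1000 = 589.4 kN → 0.75 × 589.4 = 442 kN.
Bearing: edge l_c = 39, r_n = 264 kN; interior l_c = 53, r_n = 270.7 kN; R_n = 264 + 3·270.7 = 1076 kN → 807 kN.
Block shear: A_gv = 3300, A_nv = 2292, A_nt = 276 mm²; R_n = min(0.6F_uA_nv, 0.6F_yA_gv) + U_bs·F_u·A_nt = 776.1 kN → 582 kN.
Bolt shear governs: 442 kN.

442 kN (bolt shear governs)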